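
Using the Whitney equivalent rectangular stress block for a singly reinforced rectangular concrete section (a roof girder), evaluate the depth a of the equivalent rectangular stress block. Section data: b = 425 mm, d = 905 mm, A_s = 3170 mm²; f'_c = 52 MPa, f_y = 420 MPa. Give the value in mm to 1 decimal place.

a ≈ 70.9 mm

T = A_s f_y = 3170 × 420 = 1331400 N = 1331.4 kN.
Setting C = 0.85 f'_c a b equal to T: a = 1331400/(0.85 × 52 × 425) = 70.9 mm.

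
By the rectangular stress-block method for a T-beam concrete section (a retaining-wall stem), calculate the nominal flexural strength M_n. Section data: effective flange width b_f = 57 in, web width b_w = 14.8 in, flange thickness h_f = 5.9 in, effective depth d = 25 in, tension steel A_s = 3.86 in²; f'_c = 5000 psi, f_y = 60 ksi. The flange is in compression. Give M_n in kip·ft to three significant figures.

Tension: T = A_s f_y = 3.86 × 60 = 231.6 kips.
Try a within the flange: a = T/(0.85 f'_c b_f) = 231.6/(0.85 × 5 × 57) = 0.956 in.
Since a = 0.956 ≤ h_f = 5.9 in, the stress block lies entirely in the flange; analyse as a rectangular beam of width b_f.
M_n = T(d − a/2) = 231.6 × (25 − 0.478) = 5679.3 kip·in.
M_n = 5679.3/12 = 473.28 kip·ft.

M_n ≈ 473 kip·ft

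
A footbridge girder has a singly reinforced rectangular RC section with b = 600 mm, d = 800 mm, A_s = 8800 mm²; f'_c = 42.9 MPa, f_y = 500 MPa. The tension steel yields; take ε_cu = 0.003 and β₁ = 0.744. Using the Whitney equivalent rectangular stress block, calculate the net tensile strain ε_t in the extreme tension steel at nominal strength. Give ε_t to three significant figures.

a = A_s f_y/(0.85 f'_c b) = 201.11 mm.
β₁ = 0.744, so c = a/β₁ = 201.11/0.744 = 270.31 mm.
From the linear strain diagram with ε_cu = 0.003: ε_t = 0.003 (d − c)/c = 0.003 × (800 − 270.31)/270.31 = 0.00588.
Since ε_t ≥ 0.005, the section is tension-controlled.

ε_t ≈ 0.00588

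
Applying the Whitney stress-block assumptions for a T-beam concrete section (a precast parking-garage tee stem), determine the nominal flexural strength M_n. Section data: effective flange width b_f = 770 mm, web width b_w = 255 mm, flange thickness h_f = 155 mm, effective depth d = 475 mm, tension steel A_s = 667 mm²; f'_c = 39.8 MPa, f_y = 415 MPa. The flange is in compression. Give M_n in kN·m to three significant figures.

Tension: T = A_s f_y = 667 × 415 = 276805 N.
Try a within the flange: a = T/(0.85 f'_c b_f) = 276805/(0.85 × 39.8 × 770) = 10.63 mm.
Since a = 10.63 ≤ h_f = 155 mm, the stress block lies entirely in the flange; analyse as a rectangular beam of width b_f.
M_n = T(d − a/2) = 276805 × (475 − 5.315) = 130.01 × 10⁶ N·mm.
M_n = 130.01 kN·m.

M_n ≈ 130 kN·m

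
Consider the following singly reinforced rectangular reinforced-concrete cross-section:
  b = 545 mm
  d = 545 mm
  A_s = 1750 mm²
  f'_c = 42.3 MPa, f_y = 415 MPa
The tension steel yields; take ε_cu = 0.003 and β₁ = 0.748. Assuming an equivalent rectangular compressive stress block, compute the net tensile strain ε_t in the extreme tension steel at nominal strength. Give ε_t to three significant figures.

a = A_s f_y/(0.85 f'_c b) = 37.06 mm.
β₁ = 0.748, so c = a/β₁ = 37.06/0.748 = 49.55 mm.
From the linear strain diagram with ε_cu = 0.003: ε_t = 0.003 (d − c)/c = 0.003 × (545 − 49.55)/49.55 = 0.0300.
Since ε_t ≥ 0.005, the section is tension-controlled.

ε_t ≈ 0.0300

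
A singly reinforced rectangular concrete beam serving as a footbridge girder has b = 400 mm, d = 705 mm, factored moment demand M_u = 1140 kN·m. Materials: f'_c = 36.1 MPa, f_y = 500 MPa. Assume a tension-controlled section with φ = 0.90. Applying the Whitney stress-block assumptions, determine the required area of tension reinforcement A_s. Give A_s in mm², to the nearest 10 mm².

A_s ≈ 4070 mm²

M_n = M_u/φ = 1140/0.90 = 1266.67 kN·m.
With M_n = 0.85 f'_c a b (d − a/2), solve the quadratic for a:
a = d − √(d² − 2M_n/(0.85 f'_c b)) = 705 − √(705² − 2 × 1266.67×10⁶/(0.85 × 36.1 × 400)) = 165.90 mm.
A_s = 0.85 f'_c a b / f_y = 0.85 × 36.1 × 165.90 × 400 / 500 = 4072.5 mm².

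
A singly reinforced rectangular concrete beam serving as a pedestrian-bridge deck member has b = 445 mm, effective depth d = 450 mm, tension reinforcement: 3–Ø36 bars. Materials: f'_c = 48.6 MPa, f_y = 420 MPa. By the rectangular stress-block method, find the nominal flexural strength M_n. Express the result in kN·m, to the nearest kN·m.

A_s = 3 × 1018 = 3054 mm².
T = A_s f_y = 3054 × 420 = 1282680 N = 1282.68 kN.
From C = T: a = T/(0.85 f'_c b) = 1282680/(0.85 × 48.6 × 445) = 69.78 mm.
M_n = T(d − a/2) = 1282.68 kN × (450 − 34.89) mm = 532.45 kN·m.

M_n ≈ 532 kN·m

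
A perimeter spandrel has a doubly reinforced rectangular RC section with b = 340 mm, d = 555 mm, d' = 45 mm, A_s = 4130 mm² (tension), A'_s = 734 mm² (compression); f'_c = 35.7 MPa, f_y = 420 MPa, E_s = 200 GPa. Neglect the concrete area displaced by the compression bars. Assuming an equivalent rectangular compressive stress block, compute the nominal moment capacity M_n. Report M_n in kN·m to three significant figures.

M_n ≈ 850 kN·m

Assume both tension and compression steel yield.
Net tension couple steel: A_s − A'_s = 3396 mm².
a = (A_s − A'_s) f_y / (0.85 f'_c b) = 1426320/(0.85 × 35.7 × 340) = 138.25 mm.
c = a/β₁ = 138.25/0.795 = 173.90 mm; ε'_s = 0.003(c − d')/c = 0.0022 ≥ f_y/E_s = 0.0021, so compression steel does yield.
M_n = (A_s − A'_s) f_y (d − a/2) + A'_s f_y (d − d') = [1426320 × (555 − 69.125) + 308280 × (555 − 45)] × 10⁻⁶ = 693.01 + 157.22 = 850.23 kN·m.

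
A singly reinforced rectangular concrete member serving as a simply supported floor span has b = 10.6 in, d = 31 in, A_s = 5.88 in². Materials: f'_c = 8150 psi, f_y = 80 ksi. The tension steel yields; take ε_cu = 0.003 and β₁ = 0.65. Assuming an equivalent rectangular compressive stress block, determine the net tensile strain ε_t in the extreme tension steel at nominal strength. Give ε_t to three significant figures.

a = A_s f_y/(0.85 f'_c b) = 6.406 in.
β₁ = 0.65, so c = a/β₁ = 6.406/0.65 = 9.855 in.
From the linear strain diagram with ε_cu = 0.003: ε_t = 0.003 (d − c)/c = 0.003 × (31 − 9.855)/9.855 = 0.00644.
Since ε_t ≥ 0.005, the section is tension-controlled.

ε_t ≈ 0.00644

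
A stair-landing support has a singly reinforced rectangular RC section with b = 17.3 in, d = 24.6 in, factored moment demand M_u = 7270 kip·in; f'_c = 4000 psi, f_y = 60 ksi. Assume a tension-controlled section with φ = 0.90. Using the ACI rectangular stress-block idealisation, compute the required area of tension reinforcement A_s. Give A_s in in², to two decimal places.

M_n = M_u/φ = 7270/0.90 = 8077.78 kip·in.
From M_n = 0.85 f'_c a b (d − a/2):
a = d − √(d² − 2M_n/(0.85 f'_c b)) = 24.6 − √(24.6² − 2 × 8077.78/(0.85 × 4 × 17.3)) = 6.420 in.
A_s = 0.85 f'_c a b / f_y = 0.85 × 4 × 6.420 × 17.3 / 60 = 6.294 in².

A_s ≈ 6.29 in²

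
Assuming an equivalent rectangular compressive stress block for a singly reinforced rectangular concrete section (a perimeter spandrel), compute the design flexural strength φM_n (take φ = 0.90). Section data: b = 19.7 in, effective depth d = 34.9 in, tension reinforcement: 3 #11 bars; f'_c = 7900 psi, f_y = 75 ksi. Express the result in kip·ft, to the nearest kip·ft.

φM_n ≈ 884 kip·ft

A_s = 3 × 1.56 = 4.68 in².
T = A_s f_y = 4.68 × 75 = 351 kips.
a = T/(0.85 f'_c b) = 351/(0.85 × 7.9 × 19.7) = 2.653 in.
M_n = T(d − a/2) = 351 × (34.9 − 1.3265) = 11784.3 kip·in = 11784.3/12 = 982.03 kip·ft.
φM_n = 0.90 × 982.03 = 883.83 kip·ft.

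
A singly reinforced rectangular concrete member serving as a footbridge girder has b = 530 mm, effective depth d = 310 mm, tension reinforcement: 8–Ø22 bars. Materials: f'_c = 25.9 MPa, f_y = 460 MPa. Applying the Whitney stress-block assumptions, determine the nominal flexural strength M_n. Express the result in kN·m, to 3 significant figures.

A_s = 8 × 380 = 3040 mm².
T = A_s f_y = 3040 × 460 = 1398400 N = 1398.4 kN.
From C = T: a = T/(0.85 f'_c b) = 1398400/(0.85 × 25.9 × 530) = 119.85 mm.
M_n = T(d − a/2) = 1398.4 kN × (310 − 59.925) mm = 349.70 kN·m.

M_n ≈ 350 kN·m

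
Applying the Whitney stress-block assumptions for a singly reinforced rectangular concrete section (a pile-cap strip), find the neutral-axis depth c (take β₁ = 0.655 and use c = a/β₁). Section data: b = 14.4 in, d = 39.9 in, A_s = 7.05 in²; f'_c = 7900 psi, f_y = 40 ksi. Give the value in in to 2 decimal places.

T = A_s f_y = 7.05 × 40 = 282 kips.
a = T/(0.85 f'_c b) = 282/(0.85 × 7.9 × 14.4) = 2.9164 in.
With β₁ = 0.655, c = a/β₁ = 2.9164/0.655 = 4.45 in.

c ≈ 4.45 in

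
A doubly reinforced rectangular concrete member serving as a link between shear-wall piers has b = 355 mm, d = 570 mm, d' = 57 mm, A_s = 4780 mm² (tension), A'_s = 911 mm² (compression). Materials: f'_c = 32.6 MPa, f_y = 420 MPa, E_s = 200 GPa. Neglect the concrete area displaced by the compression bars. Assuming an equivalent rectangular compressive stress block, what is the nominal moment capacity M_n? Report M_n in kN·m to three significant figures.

M_n ≈ 988 kN·m

Assume both tension and compression steel yield.
Net tension couple steel: A_s − A'_s = 3869 mm².
a = (A_s − A'_s) f_y / (0.85 f'_c b) = 1624980/(0.85 × 32.6 × 355) = 165.19 mm.
c = a/β₁ = 165.19/0.817 = 202.19 mm; ε'_s = 0.003(c − d')/c = 0.0022 ≥ f_y/E_s = 0.0021, so compression steel does yield.
M_n = (A_s − A'_s) f_y (d − a/2) + A'_s f_y (d − d') = [1624980 × (570 − 82.595) + 382620 × (570 − 57)] × 10⁻⁶ = 792.02 + 196.28 = 988.30 kN·m.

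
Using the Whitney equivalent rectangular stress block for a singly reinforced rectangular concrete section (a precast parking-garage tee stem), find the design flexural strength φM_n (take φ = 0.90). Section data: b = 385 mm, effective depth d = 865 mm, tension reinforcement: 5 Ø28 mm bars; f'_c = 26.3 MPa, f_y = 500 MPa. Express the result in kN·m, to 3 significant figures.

A_s = 5 × 616 = 3080 mm².
T = A_s f_y = 3080 × 500 = 1540000 N = 1540 kN.
From C = T: a = T/(0.85 f'_c b) = 1540000/(0.85 × 26.3 × 385) = 178.93 mm.
M_n = T(d − a/2) = 1540 kN × (865 − 89.465) mm = 1194.32 kN·m.
φM_n = 0.90 × 1194.32 = 1074.89 kN·m.

φM_n ≈ 1070 kN·m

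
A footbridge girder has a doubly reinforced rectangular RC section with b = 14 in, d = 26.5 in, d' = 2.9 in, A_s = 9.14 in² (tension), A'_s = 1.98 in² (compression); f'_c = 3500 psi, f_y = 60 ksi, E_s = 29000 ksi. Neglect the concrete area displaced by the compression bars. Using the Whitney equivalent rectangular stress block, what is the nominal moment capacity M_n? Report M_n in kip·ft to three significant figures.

M_n ≈ 998 kip·ft

Assume both steels yield.
a = (A_s − A'_s) f_y/(0.85 f'_c b) = (9.14 − 1.98) × 60/(0.85 × 3.5 × 14) = 10.315 in.
c = a/β₁ = 10.315/0.85 = 12.135 in; ε'_s = 0.003(c − d')/c = 0.0023 ≥ ε_y = 0.0021, so the compression steel yields.
M_n = (A_s − A'_s) f_y (d − a/2) + A'_s f_y (d − d') = 429.6 × (26.5 − 5.1575) + 118.8 × (26.5 − 2.9) = 9168.7 + 2803.7 = 11972.4 kip·in = 11972.4/12 = 997.70 kip·ft.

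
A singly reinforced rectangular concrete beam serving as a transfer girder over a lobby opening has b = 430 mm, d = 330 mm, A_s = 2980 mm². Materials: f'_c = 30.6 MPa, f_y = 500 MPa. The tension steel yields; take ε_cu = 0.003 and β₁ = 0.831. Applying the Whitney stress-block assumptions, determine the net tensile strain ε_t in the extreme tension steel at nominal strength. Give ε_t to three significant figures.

a = A_s f_y/(0.85 f'_c b) = 133.22 mm.
β₁ = 0.831, so c = a/β₁ = 133.22/0.831 = 160.31 mm.
From the linear strain diagram with ε_cu = 0.003: ε_t = 0.003 (d − c)/c = 0.003 × (330 − 160.31)/160.31 = 0.00318.
ε_t < 0.004 — the section is over-reinforced for flexure under ACI limits.

ε_t ≈ 0.00318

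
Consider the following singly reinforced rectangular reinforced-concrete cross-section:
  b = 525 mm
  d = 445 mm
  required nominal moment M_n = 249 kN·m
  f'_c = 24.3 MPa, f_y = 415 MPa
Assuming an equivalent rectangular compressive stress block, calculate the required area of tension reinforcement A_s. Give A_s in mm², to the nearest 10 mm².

With M_n = 0.85 f'_c a b (d − a/2), solve the quadratic for a:
a = d − √(d² − 2M_n/(0.85 f'_c b)) = 445 − √(445² − 2 × 249×10⁶/(0.85 × 24.3 × 525)) = 55.00 mm.
A_s = 0.85 f'_c a b / f_y = 0.85 × 24.3 × 55.00 × 525 / 415 = 1437.1 mm².

A_s ≈ 1440 mm²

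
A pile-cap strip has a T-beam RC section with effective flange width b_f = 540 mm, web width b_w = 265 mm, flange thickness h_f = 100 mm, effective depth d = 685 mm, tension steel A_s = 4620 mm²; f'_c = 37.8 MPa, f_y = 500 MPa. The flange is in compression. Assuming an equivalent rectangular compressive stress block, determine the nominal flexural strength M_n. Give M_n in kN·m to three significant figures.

M_n ≈ 1420 kN·m

Tension: T = A_s f_y = 4620 × 500 = 2310000 N.
Try a within the flange: a = T/(0.85 f'_c b_f) = 2310000/(0.85 × 37.8 × 540) = 133.14 mm.
a = 133.14 > h_f = 100 mm: the block extends into the web. Split into flange-overhang and web parts.
C_f = 0.85 f'_c (b_f − b_w) h_f = 0.85 × 37.8 × (540 − 265) × 100 = 883575 N.
Remaining web compression depth: a_w = (T − C_f)/(0.85 f'_c b_w) = (2310000 − 883575)/(0.85 × 37.8 × 265) = 167.53 mm.
M_n = C_f(d − h_f/2) + (T − C_f)(d − a_w/2) = 883575 × (685 − 50) + 1426425 × (685 − 83.765) = 561.07 + 857.62 = 1418.69 × 10⁶ N·mm.
M_n = 1418.69 kN·m.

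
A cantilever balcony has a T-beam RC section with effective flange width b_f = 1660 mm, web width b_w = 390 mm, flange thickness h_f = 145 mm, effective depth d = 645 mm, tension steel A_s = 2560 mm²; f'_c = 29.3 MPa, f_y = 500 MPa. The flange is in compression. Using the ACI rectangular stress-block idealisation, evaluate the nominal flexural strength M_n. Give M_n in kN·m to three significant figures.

Tension: T = A_s f_y = 2560 × 500 = 1280000 N.
Try a within the flange: a = T/(0.85 f'_c b_f) = 1280000/(0.85 × 29.3 × 1660) = 30.96 mm.
Since a = 30.96 ≤ h_f = 145 mm, the stress block lies entirely in the flange; analyse as a rectangular beam of width b_f.
M_n = T(d − a/2) = 1280000 × (645 − 15.48) = 805.79 × 10⁶ N·mm.
M_n = 805.79 kN·m.

M_n ≈ 806 kN·m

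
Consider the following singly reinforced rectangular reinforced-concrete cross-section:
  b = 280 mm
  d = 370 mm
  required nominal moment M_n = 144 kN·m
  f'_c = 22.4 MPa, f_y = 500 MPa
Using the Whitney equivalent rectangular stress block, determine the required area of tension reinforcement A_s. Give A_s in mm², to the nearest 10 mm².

A_s ≈ 880 mm²

With M_n = 0.85 f'_c a b (d − a/2), solve the quadratic for a:
a = d − √(d² − 2M_n/(0.85 f'_c b)) = 370 − √(370² − 2 × 144×10⁶/(0.85 × 22.4 × 280)) = 82.11 mm.
A_s = 0.85 f'_c a b / f_y = 0.85 × 22.4 × 82.11 × 280 / 500 = 875.5 mm².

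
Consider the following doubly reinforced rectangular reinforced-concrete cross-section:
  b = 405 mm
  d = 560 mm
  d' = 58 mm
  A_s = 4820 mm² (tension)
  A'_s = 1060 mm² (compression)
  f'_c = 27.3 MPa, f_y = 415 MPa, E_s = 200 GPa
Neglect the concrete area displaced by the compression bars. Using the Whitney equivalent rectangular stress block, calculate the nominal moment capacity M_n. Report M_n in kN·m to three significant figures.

M_n ≈ 965 kN·m

Assume both tension and compression steel yield.
Net tension couple steel: A_s − A'_s = 3760 mm².
a = (A_s − A'_s) f_y / (0.85 f'_c b) = 1560400/(0.85 × 27.3 × 405) = 166.03 mm.
c = a/β₁ = 166.03/0.85 = 195.33 mm; ε'_s = 0.003(c − d')/c = 0.0021 ≥ f_y/E_s = 0.0021, so compression steel does yield.
M_n = (A_s − A'_s) f_y (d − a/2) + A'_s f_y (d − d') = [1560400 × (560 − 83.015) + 439900 × (560 − 58)] × 10⁻⁶ = 744.29 + 220.83 = 965.12 kN·m.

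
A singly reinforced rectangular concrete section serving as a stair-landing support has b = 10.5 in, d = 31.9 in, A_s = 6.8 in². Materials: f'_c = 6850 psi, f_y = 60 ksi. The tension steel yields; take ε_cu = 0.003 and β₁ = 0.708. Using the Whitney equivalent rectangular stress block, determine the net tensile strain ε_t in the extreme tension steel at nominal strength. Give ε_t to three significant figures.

ε_t ≈ 0.00715

a = A_s f_y/(0.85 f'_c b) = 6.674 in.
β₁ = 0.708, so c = a/β₁ = 6.674/0.708 = 9.427 in.
From the linear strain diagram with ε_cu = 0.003: ε_t = 0.003 (d − c)/c = 0.003 × (31.9 − 9.427)/9.427 = 0.00715.
Since ε_t ≥ 0.005, the section is tension-controlled.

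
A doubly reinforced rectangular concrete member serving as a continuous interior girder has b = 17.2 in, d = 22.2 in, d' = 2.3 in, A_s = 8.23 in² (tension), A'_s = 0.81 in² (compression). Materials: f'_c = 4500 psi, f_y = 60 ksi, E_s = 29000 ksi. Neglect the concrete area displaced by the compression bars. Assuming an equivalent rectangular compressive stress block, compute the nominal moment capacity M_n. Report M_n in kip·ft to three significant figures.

M_n ≈ 779 kip·ft

Assume both steels yield.
a = (A_s − A'_s) f_y/(0.85 f'_c b) = (8.23 − 0.81) × 60/(0.85 × 4.5 × 17.2) = 6.767 in.
c = a/β₁ = 6.767/0.825 = 8.202 in; ε'_s = 0.003(c − d')/c = 0.0022 ≥ ε_y = 0.0021, so the compression steel yields.
M_n = (A_s − A'_s) f_y (d − a/2) + A'_s f_y (d − d') = 445.2 × (22.2 − 3.3835) + 48.6 × (22.2 − 2.3) = 8377.1 + 967.1 = 9344.2 kip·in = 9344.2/12 = 778.68 kip·ft.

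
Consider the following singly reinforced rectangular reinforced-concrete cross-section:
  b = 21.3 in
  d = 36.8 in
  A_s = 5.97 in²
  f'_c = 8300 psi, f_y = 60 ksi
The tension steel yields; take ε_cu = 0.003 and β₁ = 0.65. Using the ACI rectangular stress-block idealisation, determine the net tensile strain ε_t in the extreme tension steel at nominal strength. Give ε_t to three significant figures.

a = A_s f_y/(0.85 f'_c b) = 2.384 in.
β₁ = 0.65, so c = a/β₁ = 2.384/0.65 = 3.668 in.
From the linear strain diagram with ε_cu = 0.003: ε_t = 0.003 (d − c)/c = 0.003 × (36.8 − 3.668)/3.668 = 0.0271.
Since ε_t ≥ 0.005, the section is tension-controlled.

ε_t ≈ 0.0271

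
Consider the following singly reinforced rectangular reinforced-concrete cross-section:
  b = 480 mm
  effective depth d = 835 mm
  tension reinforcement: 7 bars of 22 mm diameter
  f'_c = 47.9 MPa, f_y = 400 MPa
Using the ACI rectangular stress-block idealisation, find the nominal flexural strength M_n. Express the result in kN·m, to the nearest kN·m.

A_s = 7 × 380 = 2660 mm².
T = A_s f_y = 2660 × 400 = 1064000 N = 1064 kN.
From C = T: a = T/(0.85 f'_c b) = 1064000/(0.85 × 47.9 × 480) = 54.44 mm.
M_n = T(d − a/2) = 1064 kN × (835 − 27.22) mm = 859.48 kN·m.

M_n ≈ 859 kN·m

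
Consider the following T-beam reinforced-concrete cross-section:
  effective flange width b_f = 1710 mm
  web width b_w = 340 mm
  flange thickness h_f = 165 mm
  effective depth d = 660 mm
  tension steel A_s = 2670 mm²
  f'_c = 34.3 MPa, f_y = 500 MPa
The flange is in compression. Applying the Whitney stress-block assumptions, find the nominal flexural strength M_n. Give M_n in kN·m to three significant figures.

Tension: T = A_s f_y = 2670 × 500 = 1335000 N.
Try a within the flange: a = T/(0.85 f'_c b_f) = 1335000/(0.85 × 34.3 × 1710) = 26.78 mm.
Since a = 26.78 ≤ h_f = 165 mm, the stress block lies entirely in the flange; analyse as a rectangular beam of width b_f.
M_n = T(d − a/2) = 1335000 × (660 − 13.39) = 863.22 × 10⁶ N·mm.
M_n = 863.22 kN·m.

M_n ≈ 863 kN·m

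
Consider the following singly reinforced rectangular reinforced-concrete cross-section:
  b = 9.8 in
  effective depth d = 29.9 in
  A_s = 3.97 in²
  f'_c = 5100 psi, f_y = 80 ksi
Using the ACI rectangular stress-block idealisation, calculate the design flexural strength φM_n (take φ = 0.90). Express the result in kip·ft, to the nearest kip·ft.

φM_n ≈ 623 kip·ft

T = A_s f_y = 3.97 × 80 = 317.6 kips.
a = T/(0.85 f'_c b) = 317.6/(0.85 × 5.1 × 9.8) = 7.476 in.
M_n = T(d − a/2) = 317.6 × (29.9 − 3.738) = 8309.1 kip·in = 8309.1/12 = 692.43 kip·ft.
φM_n = 0.90 × 692.43 = 623.19 kip·ft.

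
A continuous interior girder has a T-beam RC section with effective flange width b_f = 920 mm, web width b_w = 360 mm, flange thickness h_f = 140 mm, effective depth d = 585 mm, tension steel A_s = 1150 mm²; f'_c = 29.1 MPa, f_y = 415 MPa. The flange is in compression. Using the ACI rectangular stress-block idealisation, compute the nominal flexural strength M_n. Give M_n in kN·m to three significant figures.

M_n ≈ 274 kN·m

Tension: T = A_s f_y = 1150 × 415 = 477250 N.
Try a within the flange: a = T/(0.85 f'_c b_f) = 477250/(0.85 × 29.1 × 920) = 20.97 mm.
Since a = 20.97 ≤ h_f = 140 mm, the stress block lies entirely in the flange; analyse as a rectangular beam of width b_f.
M_n = T(d − a/2) = 477250 × (585 − 10.485) = 274.19 × 10⁶ N·mm.
M_n = 274.19 kN·m.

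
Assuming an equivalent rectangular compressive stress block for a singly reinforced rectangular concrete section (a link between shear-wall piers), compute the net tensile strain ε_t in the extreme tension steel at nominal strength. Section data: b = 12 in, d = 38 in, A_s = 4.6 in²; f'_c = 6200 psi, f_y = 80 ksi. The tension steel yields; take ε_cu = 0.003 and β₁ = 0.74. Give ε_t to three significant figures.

ε_t ≈ 0.0115

a = A_s f_y/(0.85 f'_c b) = 5.819 in.
β₁ = 0.74, so c = a/β₁ = 5.819/0.74 = 7.864 in.
From the linear strain diagram with ε_cu = 0.003: ε_t = 0.003 (d − c)/c = 0.003 × (38 − 7.864)/7.864 = 0.0115.
Since ε_t ≥ 0.005, the section is tension-controlled.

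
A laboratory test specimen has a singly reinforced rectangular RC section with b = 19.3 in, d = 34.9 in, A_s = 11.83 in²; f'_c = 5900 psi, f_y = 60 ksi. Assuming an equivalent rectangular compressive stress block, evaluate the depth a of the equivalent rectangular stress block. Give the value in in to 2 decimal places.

a ≈ 7.33 in

T = A_s f_y = 11.83 × 60 = 709.8 kips.
a = T/(0.85 f'_c b) = 709.8/(0.85 × 5.9 × 19.3) = 7.33 in.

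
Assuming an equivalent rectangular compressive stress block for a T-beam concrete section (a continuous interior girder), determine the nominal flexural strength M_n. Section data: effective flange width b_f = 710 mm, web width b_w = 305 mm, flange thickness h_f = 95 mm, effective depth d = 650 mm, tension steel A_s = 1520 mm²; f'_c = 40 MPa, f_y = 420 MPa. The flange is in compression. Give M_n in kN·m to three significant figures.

Tension: T = A_s f_y = 1520 × 420 = 638400 N.
Try a within the flange: a = T/(0.85 f'_c b_f) = 638400/(0.85 × 40 × 710) = 26.45 mm.
Since a = 26.45 ≤ h_f = 95 mm, the stress block lies entirely in the flange; analyse as a rectangular beam of width b_f.
M_n = T(d − a/2) = 638400 × (650 − 13.225) = 406.52 × 10⁶ N·mm.
M_n = 406.52 kN·m.

M_n ≈ 407 kN·m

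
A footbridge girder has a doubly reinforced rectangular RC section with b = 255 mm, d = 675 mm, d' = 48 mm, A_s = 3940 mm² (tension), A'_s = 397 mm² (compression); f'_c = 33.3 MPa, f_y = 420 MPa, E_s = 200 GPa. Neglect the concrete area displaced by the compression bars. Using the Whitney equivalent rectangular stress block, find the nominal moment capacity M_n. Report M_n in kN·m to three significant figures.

M_n ≈ 956 kN·m

Assume both tension and compression steel yield.
Net tension couple steel: A_s − A'_s = 3543 mm².
a = (A_s − A'_s) f_y / (0.85 f'_c b) = 1488060/(0.85 × 33.3 × 255) = 206.17 mm.
c = a/β₁ = 206.17/0.812 = 253.90 mm; ε'_s = 0.003(c − d')/c = 0.0024 ≥ f_y/E_s = 0.0021, so compression steel does yield.
M_n = (A_s − A'_s) f_y (d − a/2) + A'_s f_y (d − d') = [1488060 × (675 − 103.085) + 166740 × (675 − 48)] × 10⁻⁶ = 851.04 + 104.55 = 955.59 kN·m.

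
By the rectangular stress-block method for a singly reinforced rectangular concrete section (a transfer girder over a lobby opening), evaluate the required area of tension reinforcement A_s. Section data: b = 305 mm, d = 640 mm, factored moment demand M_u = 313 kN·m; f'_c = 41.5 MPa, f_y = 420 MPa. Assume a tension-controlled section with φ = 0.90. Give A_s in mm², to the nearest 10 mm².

M_n = M_u/φ = 313/0.90 = 347.778 kN·m.
With M_n = 0.85 f'_c a b (d − a/2), solve the quadratic for a:
a = d − √(d² − 2M_n/(0.85 f'_c b)) = 640 − √(640² − 2 × 347.778×10⁶/(0.85 × 41.5 × 305)) = 52.68 mm.
A_s = 0.85 f'_c a b / f_y = 0.85 × 41.5 × 52.68 × 305 / 420 = 1349.5 mm².

A_s ≈ 1350 mm²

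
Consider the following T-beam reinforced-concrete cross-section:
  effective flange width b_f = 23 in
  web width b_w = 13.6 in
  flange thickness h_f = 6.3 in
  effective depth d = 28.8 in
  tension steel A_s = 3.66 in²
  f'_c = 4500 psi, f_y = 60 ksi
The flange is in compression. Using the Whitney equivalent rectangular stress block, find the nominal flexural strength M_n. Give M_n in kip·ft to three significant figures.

M_n ≈ 504 kip·ft

Tension: T = A_s f_y = 3.66 × 60 = 219.6 kips.
Try a within the flange: a = T/(0.85 f'_c b_f) = 219.6/(0.85 × 4.5 × 23) = 2.496 in.
Since a = 2.496 ≤ h_f = 6.3 in, the stress block lies entirely in the flange; analyse as a rectangular beam of width b_f.
M_n = T(d − a/2) = 219.6 × (28.8 − 1.248) = 6050.4 kip·in.
M_n = 6050.4/12 = 504.20 kip·ft.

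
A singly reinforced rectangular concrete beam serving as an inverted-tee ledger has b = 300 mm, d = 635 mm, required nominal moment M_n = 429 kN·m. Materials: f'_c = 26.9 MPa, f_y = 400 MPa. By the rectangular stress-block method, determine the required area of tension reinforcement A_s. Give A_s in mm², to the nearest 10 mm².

A_s ≈ 1850 mm²

With M_n = 0.85 f'_c a b (d − a/2), solve the quadratic for a:
a = d − √(d² − 2M_n/(0.85 f'_c b)) = 635 − √(635² − 2 × 429×10⁶/(0.85 × 26.9 × 300)) = 107.61 mm.
A_s = 0.85 f'_c a b / f_y = 0.85 × 26.9 × 107.61 × 300 / 400 = 1845.4 mm².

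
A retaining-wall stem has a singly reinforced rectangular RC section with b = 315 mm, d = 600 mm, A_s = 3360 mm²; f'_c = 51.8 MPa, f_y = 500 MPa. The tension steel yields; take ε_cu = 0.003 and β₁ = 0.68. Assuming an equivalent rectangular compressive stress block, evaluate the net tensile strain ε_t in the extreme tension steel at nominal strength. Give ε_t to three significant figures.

a = A_s f_y/(0.85 f'_c b) = 121.13 mm.
β₁ = 0.68, so c = a/β₁ = 121.13/0.68 = 178.13 mm.
From the linear strain diagram with ε_cu = 0.003: ε_t = 0.003 (d − c)/c = 0.003 × (600 − 178.13)/178.13 = 0.00710.
Since ε_t ≥ 0.005, the section is tension-controlled.

ε_t ≈ 0.00710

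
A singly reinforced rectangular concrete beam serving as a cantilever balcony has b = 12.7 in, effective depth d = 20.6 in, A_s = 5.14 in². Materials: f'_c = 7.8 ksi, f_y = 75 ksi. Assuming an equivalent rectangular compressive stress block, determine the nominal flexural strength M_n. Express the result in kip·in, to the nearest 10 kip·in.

T = A_s f_y = 5.14 × 75 = 385.5 kips.
a = T/(0.85 f'_c b) = 385.5/(0.85 × 7.8 × 12.7) = 4.578 in.
M_n = T(d − a/2) = 385.5 × (20.6 − 2.289) = 7058.9 kip·in.

M_n ≈ 7060 kip·in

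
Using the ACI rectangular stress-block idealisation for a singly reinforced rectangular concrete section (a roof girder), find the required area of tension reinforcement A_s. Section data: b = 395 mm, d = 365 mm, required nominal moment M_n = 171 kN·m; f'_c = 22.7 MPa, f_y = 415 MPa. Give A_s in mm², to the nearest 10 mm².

A_s ≈ 1240 mm²

With M_n = 0.85 f'_c a b (d − a/2), solve the quadratic for a:
a = d − √(d² − 2M_n/(0.85 f'_c b)) = 365 − √(365² − 2 × 171×10⁶/(0.85 × 22.7 × 395)) = 67.76 mm.
A_s = 0.85 f'_c a b / f_y = 0.85 × 22.7 × 67.76 × 395 / 415 = 1244.4 mm².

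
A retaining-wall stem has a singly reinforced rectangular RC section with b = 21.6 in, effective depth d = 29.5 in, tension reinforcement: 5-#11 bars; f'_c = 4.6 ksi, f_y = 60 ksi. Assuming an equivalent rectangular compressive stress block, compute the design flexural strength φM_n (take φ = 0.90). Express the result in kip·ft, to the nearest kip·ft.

φM_n ≈ 938 kip·ft

A_s = 5 × 1.56 = 7.8 in².
T = A_s f_y = 7.8 × 60 = 468 kips.
a = T/(0.85 f'_c b) = 468/(0.85 × 4.6 × 21.6) = 5.541 in.
M_n = T(d − a/2) = 468 × (29.5 − 2.7705) = 12509.4 kip·in = 12509.4/12 = 1042.45 kip·ft.
φM_n = 0.90 × 1042.45 = 938.21 kip·ft.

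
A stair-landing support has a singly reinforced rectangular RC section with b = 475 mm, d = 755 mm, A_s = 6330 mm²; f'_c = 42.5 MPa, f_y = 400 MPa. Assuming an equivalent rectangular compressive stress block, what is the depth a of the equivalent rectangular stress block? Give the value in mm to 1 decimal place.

a ≈ 147.6 mm

T = A_s f_y = 6330 × 400 = 2532000 N = 2532 kN.
Setting C = 0.85 f'_c a b equal to T: a = 2532000/(0.85 × 42.5 × 475) = 147.6 mm.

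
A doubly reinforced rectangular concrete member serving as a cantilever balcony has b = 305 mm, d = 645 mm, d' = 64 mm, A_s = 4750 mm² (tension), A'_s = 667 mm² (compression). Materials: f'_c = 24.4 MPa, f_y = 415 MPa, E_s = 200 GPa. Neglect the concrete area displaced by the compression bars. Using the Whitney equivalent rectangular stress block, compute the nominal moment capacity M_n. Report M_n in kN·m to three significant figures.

Assume both tension and compression steel yield.
Net tension couple steel: A_s − A'_s = 4083 mm².
a = (A_s − A'_s) f_y / (0.85 f'_c b) = 1694445/(0.85 × 24.4 × 305) = 267.87 mm.
c = a/β₁ = 267.87/0.85 = 315.14 mm; ε'_s = 0.003(c − d')/c = 0.0024 ≥ f_y/E_s = 0.0021, so compression steel does yield.
M_n = (A_s − A'_s) f_y (d − a/2) + A'_s f_y (d − d') = [1694445 × (645 − 133.935) + 276805 × (645 − 64)] × 10⁻⁶ = 865.97 + 160.82 = 1026.79 kN·m.

M_n ≈ 1030 kN·m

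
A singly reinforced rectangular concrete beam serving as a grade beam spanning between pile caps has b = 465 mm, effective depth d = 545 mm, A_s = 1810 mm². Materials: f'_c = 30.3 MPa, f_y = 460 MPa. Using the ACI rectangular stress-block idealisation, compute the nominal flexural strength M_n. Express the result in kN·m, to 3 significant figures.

M_n ≈ 425 kN·m

T = A_s f_y = 1810 × 460 = 832600 N = 832.6 kN.
From C = T: a = T/(0.85 f'_c b) = 832600/(0.85 × 30.3 × 465) = 69.52 mm.
M_n = T(d − a/2) = 832.6 kN × (545 − 34.76) mm = 424.83 kN·m.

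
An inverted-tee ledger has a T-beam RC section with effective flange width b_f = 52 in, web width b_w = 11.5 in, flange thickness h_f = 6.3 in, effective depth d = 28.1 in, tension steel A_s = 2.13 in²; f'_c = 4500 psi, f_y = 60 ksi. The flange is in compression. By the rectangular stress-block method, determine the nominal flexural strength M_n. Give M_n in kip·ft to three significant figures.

M_n ≈ 296 kip·ft

Tension: T = A_s f_y = 2.13 × 60 = 127.8 kips.
Try a within the flange: a = T/(0.85 f'_c b_f) = 127.8/(0.85 × 4.5 × 52) = 0.643 in.
Since a = 0.643 ≤ h_f = 6.3 in, the stress block lies entirely in the flange; analyse as a rectangular beam of width b_f.
M_n = T(d − a/2) = 127.8 × (28.1 − 0.3215) = 3550.1 kip·in.
M_n = 3550.1/12 = 295.84 kip·ft.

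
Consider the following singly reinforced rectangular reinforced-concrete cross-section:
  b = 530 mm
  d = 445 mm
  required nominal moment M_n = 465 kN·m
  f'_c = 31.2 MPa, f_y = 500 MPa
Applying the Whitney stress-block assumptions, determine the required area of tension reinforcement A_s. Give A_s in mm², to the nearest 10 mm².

A_s ≈ 2300 mm²

With M_n = 0.85 f'_c a b (d − a/2), solve the quadratic for a:
a = d − √(d² − 2M_n/(0.85 f'_c b)) = 445 − √(445² − 2 × 465×10⁶/(0.85 × 31.2 × 530)) = 81.88 mm.
A_s = 0.85 f'_c a b / f_y = 0.85 × 31.2 × 81.88 × 530 / 500 = 2301.7 mm².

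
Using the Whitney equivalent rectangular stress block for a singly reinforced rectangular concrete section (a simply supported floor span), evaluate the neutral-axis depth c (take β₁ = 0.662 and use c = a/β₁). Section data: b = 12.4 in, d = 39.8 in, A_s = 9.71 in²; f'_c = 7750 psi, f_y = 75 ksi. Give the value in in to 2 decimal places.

T = A_s f_y = 9.71 × 75 = 728.25 kips.
a = T/(0.85 f'_c b) = 728.25/(0.85 × 7.75 × 12.4) = 8.9153 in.
With β₁ = 0.662, c = a/β₁ = 8.9153/0.662 = 13.47 in.

c ≈ 13.47 in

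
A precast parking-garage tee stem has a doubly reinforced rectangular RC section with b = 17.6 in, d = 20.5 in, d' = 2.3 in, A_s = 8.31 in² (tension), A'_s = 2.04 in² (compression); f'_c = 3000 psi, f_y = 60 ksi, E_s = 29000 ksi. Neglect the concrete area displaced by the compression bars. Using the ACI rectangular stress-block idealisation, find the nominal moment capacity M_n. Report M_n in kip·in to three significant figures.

M_n ≈ 8360 kip·in

Assume both steels yield.
a = (A_s − A'_s) f_y/(0.85 f'_c b) = (8.31 − 2.04) × 60/(0.85 × 3 × 17.6) = 8.382 in.
c = a/β₁ = 8.382/0.85 = 9.861 in; ε'_s = 0.003(c − d')/c = 0.0023 ≥ ε_y = 0.0021, so the compression steel yields.
M_n = (A_s − A'_s) f_y (d − a/2) + A'_s f_y (d − d') = 376.2 × (20.5 − 4.191) + 122.4 × (20.5 − 2.3) = 6135.4 + 2227.7 = 8363.1 kip·in.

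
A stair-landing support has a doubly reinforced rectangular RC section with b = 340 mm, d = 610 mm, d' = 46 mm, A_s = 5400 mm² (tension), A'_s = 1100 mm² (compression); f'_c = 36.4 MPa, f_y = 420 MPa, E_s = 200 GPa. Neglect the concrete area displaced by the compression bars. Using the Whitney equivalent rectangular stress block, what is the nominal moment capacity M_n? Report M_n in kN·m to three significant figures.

M_n ≈ 1210 kN·m

Assume both tension and compression steel yield.
Net tension couple steel: A_s − A'_s = 4300 mm².
a = (A_s − A'_s) f_y / (0.85 f'_c b) = 1806000/(0.85 × 36.4 × 340) = 171.68 mm.
c = a/β₁ = 171.68/0.79 = 217.32 mm; ε'_s = 0.003(c − d')/c = 0.0024 ≥ f_y/E_s = 0.0021, so compression steel does yield.
M_n = (A_s − A'_s) f_y (d − a/2) + A'_s f_y (d − d') = [1806000 × (610 − 85.84) + 462000 × (610 − 46)] × 10⁻⁶ = 946.63 + 260.57 = 1207.20 kN·m.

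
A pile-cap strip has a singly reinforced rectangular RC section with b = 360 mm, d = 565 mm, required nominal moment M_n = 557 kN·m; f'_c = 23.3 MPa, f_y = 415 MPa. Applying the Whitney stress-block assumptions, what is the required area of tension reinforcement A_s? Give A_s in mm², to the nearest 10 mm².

With M_n = 0.85 f'_c a b (d − a/2), solve the quadratic for a:
a = d − √(d² − 2M_n/(0.85 f'_c b)) = 565 − √(565² − 2 × 557×10⁶/(0.85 × 23.3 × 360)) = 161.29 mm.
A_s = 0.85 f'_c a b / f_y = 0.85 × 23.3 × 161.29 × 360 / 415 = 2771.0 mm².

A_s ≈ 2770 mm²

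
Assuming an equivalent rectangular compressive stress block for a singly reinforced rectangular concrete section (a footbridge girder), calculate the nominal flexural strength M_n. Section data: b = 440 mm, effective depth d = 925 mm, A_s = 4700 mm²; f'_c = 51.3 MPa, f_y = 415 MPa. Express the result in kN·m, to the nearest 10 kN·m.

M_n ≈ 1710 kN·m

T = A_s f_y = 4700 × 415 = 1950500 N = 1950.5 kN.
From C = T: a = T/(0.85 f'_c b) = 1950500/(0.85 × 51.3 × 440) = 101.66 mm.
M_n = T(d − a/2) = 1950.5 kN × (925 − 50.83) mm = 1705.07 kN·m.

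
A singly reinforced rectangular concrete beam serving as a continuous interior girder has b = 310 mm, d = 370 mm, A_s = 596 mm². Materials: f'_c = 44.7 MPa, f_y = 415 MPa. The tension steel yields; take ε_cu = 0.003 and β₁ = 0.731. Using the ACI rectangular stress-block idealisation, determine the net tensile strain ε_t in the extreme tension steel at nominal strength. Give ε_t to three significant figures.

a = A_s f_y/(0.85 f'_c b) = 21.00 mm.
β₁ = 0.731, so c = a/β₁ = 21.00/0.731 = 28.73 mm.
From the linear strain diagram with ε_cu = 0.003: ε_t = 0.003 (d − c)/c = 0.003 × (370 − 28.73)/28.73 = 0.0356.
Since ε_t ≥ 0.005, the section is tension-controlled.

ε_t ≈ 0.0356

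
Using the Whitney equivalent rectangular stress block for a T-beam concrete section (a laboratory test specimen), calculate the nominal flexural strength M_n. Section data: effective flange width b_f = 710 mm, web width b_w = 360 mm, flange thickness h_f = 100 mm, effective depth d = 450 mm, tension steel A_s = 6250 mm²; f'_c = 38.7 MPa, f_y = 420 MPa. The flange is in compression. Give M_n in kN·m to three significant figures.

Tension: T = A_s f_y = 6250 × 420 = 2625000 N.
Try a within the flange: a = T/(0.85 f'_c b_f) = 2625000/(0.85 × 38.7 × 710) = 112.39 mm.
a = 112.39 > h_f = 100 mm: the block extends into the web. Split into flange-overhang and web parts.
C_f = 0.85 f'_c (b_f − b_w) h_f = 0.85 × 38.7 × (710 − 360) × 100 = 1151325 N.
Remaining web compression depth: a_w = (T − C_f)/(0.85 f'_c b_w) = (2625000 − 1151325)/(0.85 × 38.7 × 360) = 124.44 mm.
M_n = C_f(d − h_f/2) + (T − C_f)(d − a_w/2) = 1151325 × (450 − 50) + 1473675 × (450 − 62.22) = 460.53 + 571.46 = 1031.99 × 10⁶ N·mm.
M_n = 1031.99 kN·m.

M_n ≈ 1030 kN·m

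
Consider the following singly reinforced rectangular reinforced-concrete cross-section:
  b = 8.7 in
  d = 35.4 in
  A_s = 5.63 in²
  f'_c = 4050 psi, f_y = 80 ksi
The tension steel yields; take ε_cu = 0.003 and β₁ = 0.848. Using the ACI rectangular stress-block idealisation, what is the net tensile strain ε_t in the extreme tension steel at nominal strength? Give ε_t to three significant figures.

ε_t ≈ 0.00299

a = A_s f_y/(0.85 f'_c b) = 15.039 in.
β₁ = 0.848, so c = a/β₁ = 15.039/0.848 = 17.735 in.
From the linear strain diagram with ε_cu = 0.003: ε_t = 0.003 (d − c)/c = 0.003 × (35.4 − 17.735)/17.735 = 0.00299.
ε_t < 0.004 — the section is over-reinforced for flexure under ACI limits.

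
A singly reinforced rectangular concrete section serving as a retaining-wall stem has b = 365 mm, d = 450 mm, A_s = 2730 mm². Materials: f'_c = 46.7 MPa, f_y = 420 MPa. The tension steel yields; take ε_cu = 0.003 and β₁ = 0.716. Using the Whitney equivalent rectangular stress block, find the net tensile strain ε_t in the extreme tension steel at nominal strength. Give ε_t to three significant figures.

ε_t ≈ 0.00921

a = A_s f_y/(0.85 f'_c b) = 79.14 mm.
β₁ = 0.716, so c = a/β₁ = 79.14/0.716 = 110.53 mm.
From the linear strain diagram with ε_cu = 0.003: ε_t = 0.003 (d − c)/c = 0.003 × (450 − 110.53)/110.53 = 0.00921.
Since ε_t ≥ 0.005, the section is tension-controlled.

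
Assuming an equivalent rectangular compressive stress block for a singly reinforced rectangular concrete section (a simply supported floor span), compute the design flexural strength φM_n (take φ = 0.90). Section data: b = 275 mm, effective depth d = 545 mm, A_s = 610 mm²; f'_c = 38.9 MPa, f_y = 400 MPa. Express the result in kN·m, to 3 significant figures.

φM_n ≈ 117 kN·m

T = A_s f_y = 610 × 400 = 244000 N = 244 kN.
From C = T: a = T/(0.85 f'_c b) = 244000/(0.85 × 38.9 × 275) = 26.83 mm.
M_n = T(d − a/2) = 244 kN × (545 − 13.415) mm = 129.71 kN·m.
φM_n = 0.90 × 129.71 = 116.74 kN·m.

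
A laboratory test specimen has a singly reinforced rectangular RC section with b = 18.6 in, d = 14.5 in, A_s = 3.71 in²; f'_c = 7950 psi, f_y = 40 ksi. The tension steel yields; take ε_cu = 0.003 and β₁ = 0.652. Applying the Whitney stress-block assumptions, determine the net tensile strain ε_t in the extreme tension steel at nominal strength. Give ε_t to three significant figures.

ε_t ≈ 0.0210

a = A_s f_y/(0.85 f'_c b) = 1.181 in.
β₁ = 0.652, so c = a/β₁ = 1.181/0.652 = 1.811 in.
From the linear strain diagram with ε_cu = 0.003: ε_t = 0.003 (d − c)/c = 0.003 × (14.5 − 1.811)/1.811 = 0.0210.
Since ε_t ≥ 0.005, the section is tension-controlled.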